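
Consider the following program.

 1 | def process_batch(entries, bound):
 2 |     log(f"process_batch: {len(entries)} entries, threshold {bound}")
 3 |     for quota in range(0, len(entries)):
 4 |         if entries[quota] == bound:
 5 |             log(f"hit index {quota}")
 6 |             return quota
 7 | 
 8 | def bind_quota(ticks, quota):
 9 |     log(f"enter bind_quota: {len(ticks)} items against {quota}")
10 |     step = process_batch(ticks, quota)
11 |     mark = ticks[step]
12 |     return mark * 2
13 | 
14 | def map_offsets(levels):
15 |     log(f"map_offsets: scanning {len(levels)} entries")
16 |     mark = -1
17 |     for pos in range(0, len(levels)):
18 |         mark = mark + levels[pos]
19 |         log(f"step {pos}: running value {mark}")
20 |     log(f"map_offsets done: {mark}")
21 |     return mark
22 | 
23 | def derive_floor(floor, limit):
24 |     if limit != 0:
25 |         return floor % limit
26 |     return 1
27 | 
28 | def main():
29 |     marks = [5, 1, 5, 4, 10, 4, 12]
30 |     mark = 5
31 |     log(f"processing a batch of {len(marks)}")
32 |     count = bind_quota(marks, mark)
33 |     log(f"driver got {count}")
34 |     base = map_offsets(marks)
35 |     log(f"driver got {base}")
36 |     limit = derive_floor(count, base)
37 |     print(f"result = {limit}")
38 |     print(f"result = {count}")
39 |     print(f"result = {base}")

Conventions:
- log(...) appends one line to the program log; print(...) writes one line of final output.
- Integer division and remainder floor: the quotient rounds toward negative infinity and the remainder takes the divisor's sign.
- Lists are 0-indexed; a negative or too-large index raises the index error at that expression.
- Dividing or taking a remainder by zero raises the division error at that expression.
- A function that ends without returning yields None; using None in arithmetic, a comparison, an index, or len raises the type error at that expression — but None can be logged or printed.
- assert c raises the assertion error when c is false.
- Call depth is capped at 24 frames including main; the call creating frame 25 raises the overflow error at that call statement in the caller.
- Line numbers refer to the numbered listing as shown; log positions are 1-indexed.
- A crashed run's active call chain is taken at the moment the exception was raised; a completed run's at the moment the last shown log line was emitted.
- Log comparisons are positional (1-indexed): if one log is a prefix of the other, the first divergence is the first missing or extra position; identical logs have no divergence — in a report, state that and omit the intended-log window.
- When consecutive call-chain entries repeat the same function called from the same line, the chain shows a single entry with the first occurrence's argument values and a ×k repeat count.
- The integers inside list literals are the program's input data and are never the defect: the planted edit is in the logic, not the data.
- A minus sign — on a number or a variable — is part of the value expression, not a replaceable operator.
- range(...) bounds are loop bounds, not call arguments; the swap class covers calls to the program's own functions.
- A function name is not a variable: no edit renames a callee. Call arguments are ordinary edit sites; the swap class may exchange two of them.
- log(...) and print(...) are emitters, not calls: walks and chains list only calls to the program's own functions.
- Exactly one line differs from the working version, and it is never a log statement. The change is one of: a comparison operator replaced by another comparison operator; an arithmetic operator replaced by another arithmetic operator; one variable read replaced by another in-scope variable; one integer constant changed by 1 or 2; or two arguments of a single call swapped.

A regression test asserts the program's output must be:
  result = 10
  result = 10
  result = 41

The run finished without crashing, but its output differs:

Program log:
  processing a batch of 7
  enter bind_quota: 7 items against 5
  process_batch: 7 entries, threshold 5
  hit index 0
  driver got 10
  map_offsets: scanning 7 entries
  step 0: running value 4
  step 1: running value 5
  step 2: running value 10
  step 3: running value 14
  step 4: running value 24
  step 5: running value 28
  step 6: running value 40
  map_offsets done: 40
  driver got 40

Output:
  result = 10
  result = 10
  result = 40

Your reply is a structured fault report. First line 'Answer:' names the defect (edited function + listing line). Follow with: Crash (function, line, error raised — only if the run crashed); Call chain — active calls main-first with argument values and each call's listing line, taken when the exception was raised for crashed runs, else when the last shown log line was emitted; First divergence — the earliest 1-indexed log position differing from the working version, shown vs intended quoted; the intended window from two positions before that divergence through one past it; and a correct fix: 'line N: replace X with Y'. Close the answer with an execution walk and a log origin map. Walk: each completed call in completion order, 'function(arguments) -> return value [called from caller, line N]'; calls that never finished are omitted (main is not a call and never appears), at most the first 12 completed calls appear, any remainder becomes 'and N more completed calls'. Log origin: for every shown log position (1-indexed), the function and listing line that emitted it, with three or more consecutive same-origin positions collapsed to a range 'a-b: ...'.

Answer: the defect is in map_offsets at line 16.
Key fact: Position 7 is the first bad log line: 'step 0: running value 4' should read 'step 0: running value 5'.
Call chain: main.
First divergence: position 7 — the shown line 'step 0: running value 4' should read 'step 0: running value 5'.
Intended log window:
  5: driver got 10
  6: map_offsets: scanning 7 entries
  7: step 0: running value 5
  8: step 1: running value 6
Execution walk:
  process_batch([5, 1, 5, 4, 10, 4, 12], 5) -> 0  [called from bind_quota, line 10]
  bind_quota([5, 1, 5, 4, 10, 4, 12], 5) -> 10  [called from main, line 32]
  map_offsets([5, 1, 5, 4, 10, 4, 12]) -> 40  [called from main, line 34]
  derive_floor(10, 40) -> 10  [called from main, line 36]
Log line origins:
  1: from main, line 31
  2: from bind_quota, line 9
  3: from process_batch, line 2
  4: from process_batch, line 5
  5: from main, line 33
  6: from map_offsets, line 15
  7-13: from map_offsets, line 19
  14: from map_offsets, line 20
  15: from main, line 35
A correct fix: line 16: replace `-1` with `0`.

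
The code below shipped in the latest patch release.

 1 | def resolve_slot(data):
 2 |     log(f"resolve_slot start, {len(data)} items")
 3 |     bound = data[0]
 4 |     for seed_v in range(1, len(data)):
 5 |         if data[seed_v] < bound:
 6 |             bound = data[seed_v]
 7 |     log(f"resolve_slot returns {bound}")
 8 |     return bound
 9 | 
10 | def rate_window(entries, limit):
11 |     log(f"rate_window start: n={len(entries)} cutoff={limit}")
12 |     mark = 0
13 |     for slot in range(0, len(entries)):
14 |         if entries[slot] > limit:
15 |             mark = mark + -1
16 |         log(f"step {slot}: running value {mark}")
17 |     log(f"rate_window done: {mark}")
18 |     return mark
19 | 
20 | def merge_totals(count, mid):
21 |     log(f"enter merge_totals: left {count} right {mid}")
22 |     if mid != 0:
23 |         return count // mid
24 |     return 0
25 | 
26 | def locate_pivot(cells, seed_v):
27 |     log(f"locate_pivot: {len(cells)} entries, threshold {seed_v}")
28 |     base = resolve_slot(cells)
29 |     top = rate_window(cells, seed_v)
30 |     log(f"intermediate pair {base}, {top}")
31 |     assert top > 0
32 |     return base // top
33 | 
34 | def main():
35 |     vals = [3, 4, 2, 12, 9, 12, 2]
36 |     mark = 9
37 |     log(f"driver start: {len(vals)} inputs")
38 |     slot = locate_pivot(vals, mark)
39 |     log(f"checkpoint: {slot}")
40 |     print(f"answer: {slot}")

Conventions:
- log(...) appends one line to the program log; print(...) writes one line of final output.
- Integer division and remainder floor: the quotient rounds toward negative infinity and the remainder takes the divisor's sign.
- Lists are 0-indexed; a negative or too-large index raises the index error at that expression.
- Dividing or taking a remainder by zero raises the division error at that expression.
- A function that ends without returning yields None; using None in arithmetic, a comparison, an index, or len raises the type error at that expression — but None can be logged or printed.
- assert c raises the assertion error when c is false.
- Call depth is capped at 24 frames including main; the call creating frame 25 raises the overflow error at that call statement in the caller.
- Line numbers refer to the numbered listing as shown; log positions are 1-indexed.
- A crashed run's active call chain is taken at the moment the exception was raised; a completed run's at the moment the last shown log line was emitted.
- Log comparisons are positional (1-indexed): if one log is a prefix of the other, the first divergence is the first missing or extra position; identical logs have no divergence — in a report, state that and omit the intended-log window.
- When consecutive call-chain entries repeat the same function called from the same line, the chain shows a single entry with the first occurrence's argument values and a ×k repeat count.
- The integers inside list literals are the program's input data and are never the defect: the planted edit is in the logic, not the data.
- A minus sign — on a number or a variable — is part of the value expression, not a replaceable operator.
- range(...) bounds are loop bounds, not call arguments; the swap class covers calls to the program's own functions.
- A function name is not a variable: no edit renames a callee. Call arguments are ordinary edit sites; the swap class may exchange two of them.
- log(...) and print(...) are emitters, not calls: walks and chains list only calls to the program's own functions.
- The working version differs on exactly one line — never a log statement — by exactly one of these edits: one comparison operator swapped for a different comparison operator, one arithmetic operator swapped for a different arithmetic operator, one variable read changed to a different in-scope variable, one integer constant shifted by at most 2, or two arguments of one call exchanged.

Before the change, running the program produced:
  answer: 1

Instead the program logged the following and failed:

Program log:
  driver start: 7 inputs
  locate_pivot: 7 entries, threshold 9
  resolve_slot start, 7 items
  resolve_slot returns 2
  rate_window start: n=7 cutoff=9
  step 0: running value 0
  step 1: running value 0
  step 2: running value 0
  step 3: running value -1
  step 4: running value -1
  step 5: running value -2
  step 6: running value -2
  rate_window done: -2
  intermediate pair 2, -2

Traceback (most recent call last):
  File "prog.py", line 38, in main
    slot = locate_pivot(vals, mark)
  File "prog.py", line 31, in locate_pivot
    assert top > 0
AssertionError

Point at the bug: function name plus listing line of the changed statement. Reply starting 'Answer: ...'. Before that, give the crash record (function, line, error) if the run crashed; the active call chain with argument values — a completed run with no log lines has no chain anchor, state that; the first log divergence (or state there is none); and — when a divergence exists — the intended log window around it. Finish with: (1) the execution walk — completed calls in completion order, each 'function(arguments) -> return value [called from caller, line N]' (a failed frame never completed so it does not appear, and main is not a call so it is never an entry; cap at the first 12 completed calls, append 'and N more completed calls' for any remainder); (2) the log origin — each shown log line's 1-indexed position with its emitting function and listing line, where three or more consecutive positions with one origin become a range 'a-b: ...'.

Answer: the defect is in rate_window at line 15.
Key fact: Everything matches until log position 9, which reads 'step 3: running value -1' in place of 'step 3: running value 1'.
Crash: locate_pivot, line 31, AssertionError.
Call chain: main -> locate_pivot([3, 4, 2, 12, 9, 12, 2], 9) (called at line 38).
First divergence: position 9 — the shown line 'step 3: running value -1' should read 'step 3: running value 1'.
Intended log window:
  7: step 1: running value 0
  8: step 2: running value 0
  9: step 3: running value 1
  10: step 4: running value 1
Execution walk:
  resolve_slot([3, 4, 2, 12, 9, 12, 2]) -> 2  [called from locate_pivot, line 28]
  rate_window([3, 4, 2, 12, 9, 12, 2], 9) -> -2  [called from locate_pivot, line 29]
Log origins:
  1: emitted by main (line 37)
  2: emitted by locate_pivot (line 27)
  3: emitted by resolve_slot (line 2)
  4: emitted by resolve_slot (line 7)
  5: emitted by rate_window (line 11)
  6-12: emitted by rate_window (line 16)
  13: emitted by rate_window (line 17)
  14: emitted by locate_pivot (line 30)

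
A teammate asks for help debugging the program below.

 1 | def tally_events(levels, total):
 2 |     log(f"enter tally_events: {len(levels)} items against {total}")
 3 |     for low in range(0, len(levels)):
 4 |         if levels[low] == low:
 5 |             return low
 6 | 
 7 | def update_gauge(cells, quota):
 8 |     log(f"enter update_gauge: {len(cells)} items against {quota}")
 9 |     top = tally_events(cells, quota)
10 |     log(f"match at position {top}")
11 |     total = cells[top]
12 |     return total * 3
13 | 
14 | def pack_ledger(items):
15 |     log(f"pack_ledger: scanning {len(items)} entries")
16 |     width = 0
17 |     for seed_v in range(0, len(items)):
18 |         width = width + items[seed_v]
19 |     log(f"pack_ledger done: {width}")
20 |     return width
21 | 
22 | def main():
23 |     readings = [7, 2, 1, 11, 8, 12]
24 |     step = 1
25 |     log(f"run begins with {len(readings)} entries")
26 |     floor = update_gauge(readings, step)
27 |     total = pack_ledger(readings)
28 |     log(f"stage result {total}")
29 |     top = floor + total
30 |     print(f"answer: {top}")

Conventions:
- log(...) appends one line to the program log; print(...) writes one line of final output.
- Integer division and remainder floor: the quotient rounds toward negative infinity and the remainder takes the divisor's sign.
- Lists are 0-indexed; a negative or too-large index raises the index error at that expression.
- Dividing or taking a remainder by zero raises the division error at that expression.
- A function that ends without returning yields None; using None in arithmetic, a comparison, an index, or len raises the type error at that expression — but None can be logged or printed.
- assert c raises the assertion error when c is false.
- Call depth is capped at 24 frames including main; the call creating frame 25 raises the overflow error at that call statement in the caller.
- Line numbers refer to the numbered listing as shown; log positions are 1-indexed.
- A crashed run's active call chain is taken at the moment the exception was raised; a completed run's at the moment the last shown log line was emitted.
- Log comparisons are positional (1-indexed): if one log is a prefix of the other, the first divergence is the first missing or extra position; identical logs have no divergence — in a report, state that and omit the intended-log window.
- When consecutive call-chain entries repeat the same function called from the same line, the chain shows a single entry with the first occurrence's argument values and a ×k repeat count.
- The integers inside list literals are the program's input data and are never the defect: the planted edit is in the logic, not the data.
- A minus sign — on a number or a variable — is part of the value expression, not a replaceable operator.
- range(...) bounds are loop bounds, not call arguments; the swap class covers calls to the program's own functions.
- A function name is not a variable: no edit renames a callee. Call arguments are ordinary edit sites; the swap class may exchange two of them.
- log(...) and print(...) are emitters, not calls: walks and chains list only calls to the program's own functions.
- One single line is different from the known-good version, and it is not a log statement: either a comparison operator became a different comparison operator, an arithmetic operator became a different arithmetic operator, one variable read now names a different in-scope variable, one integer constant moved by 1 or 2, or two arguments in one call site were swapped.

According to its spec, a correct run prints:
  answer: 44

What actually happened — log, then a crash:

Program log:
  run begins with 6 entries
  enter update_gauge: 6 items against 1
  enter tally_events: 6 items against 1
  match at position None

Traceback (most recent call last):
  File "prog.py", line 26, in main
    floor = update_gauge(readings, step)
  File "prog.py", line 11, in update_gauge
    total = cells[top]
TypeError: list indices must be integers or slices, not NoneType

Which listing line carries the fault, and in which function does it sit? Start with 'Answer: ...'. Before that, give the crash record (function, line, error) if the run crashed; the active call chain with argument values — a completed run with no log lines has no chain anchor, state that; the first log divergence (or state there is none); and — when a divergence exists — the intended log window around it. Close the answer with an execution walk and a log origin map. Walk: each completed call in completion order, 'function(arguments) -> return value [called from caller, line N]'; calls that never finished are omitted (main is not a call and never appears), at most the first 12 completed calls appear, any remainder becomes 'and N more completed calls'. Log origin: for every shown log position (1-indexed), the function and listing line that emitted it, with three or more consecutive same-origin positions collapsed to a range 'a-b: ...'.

Answer: the defect is in tally_events at line 4.
Key fact: Everything matches until log position 4, which reads 'match at position None' in place of 'match at position 2'.
Crash: update_gauge, line 11, TypeError.
Call chain: main -> update_gauge([7, 2, 1, 11, 8, 12], 1) (called at line 26).
First divergence: position 4 — shown 'match at position None', intended 'match at position 2'.
Intended log window:
  2: enter update_gauge: 6 items against 1
  3: enter tally_events: 6 items against 1
  4: match at position 2
  5: pack_ledger: scanning 6 entries
Execution walk:
  tally_events([7, 2, 1, 11, 8, 12], 1) -> None  [called from update_gauge, line 9]
Log origins:
  1 — main, line 25
  2 — update_gauge, line 8
  3 — tally_events, line 2
  4 — update_gauge, line 10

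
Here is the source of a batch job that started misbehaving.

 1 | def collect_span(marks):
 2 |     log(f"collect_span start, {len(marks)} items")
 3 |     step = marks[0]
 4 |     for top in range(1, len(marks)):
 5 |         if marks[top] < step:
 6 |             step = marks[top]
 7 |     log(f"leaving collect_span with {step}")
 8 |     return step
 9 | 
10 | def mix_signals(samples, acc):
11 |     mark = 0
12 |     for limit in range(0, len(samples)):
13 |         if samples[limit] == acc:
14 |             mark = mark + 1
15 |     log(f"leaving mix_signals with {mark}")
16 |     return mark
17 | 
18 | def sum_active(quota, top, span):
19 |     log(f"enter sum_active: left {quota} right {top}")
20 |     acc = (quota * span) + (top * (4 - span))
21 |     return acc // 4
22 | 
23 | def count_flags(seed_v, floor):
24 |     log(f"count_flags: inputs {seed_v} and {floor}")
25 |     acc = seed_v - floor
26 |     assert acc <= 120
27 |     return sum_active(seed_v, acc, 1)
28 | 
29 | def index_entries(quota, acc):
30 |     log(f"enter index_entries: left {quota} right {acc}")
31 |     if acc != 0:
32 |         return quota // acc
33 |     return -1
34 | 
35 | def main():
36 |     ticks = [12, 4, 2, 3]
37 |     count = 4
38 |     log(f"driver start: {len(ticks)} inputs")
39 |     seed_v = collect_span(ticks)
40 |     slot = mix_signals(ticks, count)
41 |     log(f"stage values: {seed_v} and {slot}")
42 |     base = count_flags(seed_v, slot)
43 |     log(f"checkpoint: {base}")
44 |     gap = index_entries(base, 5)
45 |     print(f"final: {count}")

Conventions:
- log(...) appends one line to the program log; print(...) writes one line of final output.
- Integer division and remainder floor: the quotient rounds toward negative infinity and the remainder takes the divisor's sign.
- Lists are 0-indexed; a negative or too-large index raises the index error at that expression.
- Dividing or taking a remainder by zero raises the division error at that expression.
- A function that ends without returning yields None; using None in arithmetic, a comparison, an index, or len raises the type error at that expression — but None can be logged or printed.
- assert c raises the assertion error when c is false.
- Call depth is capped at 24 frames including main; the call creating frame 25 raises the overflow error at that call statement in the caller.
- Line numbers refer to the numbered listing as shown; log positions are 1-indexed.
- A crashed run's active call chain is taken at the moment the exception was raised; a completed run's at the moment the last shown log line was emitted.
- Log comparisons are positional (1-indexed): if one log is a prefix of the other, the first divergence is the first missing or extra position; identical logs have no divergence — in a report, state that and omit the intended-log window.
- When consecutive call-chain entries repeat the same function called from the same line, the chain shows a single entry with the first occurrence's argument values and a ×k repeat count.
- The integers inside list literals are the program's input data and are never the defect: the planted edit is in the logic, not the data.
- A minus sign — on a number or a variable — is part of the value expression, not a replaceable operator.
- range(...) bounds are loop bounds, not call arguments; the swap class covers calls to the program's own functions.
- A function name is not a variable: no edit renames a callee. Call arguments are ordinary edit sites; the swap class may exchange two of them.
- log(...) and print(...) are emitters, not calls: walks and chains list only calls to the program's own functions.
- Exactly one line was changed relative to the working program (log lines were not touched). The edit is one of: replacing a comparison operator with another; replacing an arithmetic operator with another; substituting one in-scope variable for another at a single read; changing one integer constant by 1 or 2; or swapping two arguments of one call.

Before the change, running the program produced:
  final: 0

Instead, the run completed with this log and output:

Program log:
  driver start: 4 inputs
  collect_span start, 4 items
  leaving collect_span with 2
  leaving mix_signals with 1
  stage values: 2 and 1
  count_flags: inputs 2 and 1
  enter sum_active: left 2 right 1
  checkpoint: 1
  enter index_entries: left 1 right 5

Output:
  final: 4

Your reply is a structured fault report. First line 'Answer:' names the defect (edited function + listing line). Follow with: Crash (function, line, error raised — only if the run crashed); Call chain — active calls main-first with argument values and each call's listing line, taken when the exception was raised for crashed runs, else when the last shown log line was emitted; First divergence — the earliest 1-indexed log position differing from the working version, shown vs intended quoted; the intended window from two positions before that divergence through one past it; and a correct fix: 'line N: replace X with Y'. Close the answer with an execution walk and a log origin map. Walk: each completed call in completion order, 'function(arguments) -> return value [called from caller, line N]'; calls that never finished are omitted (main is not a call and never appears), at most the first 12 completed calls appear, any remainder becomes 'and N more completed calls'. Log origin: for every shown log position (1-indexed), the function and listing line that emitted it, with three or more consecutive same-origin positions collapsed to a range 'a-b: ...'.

Answer: the defect is in main at line 45.
Core observation: The two runs log identically and part ways only at the printed values.
Call chain: main -> index_entries(1, 5) (called at line 44).
First divergence: there is none — every log position agrees.
Execution walk:
  collect_span([12, 4, 2, 3]) -> 2  [called from main, line 39]
  mix_signals([12, 4, 2, 3], 4) -> 1  [called from main, line 40]
  sum_active(2, 1, 1) -> 1  [called from count_flags, line 27]
  count_flags(2, 1) -> 1  [called from main, line 42]
  index_entries(1, 5) -> 0  [called from main, line 44]
Log origins:
  1: emitted by main (line 38)
  2: emitted by collect_span (line 2)
  3: emitted by collect_span (line 7)
  4: emitted by mix_signals (line 15)
  5: emitted by main (line 41)
  6: emitted by count_flags (line 24)
  7: emitted by sum_active (line 19)
  8: emitted by main (line 43)
  9: emitted by index_entries (line 30)
A correct fix: line 45: replace `count` with `gap`.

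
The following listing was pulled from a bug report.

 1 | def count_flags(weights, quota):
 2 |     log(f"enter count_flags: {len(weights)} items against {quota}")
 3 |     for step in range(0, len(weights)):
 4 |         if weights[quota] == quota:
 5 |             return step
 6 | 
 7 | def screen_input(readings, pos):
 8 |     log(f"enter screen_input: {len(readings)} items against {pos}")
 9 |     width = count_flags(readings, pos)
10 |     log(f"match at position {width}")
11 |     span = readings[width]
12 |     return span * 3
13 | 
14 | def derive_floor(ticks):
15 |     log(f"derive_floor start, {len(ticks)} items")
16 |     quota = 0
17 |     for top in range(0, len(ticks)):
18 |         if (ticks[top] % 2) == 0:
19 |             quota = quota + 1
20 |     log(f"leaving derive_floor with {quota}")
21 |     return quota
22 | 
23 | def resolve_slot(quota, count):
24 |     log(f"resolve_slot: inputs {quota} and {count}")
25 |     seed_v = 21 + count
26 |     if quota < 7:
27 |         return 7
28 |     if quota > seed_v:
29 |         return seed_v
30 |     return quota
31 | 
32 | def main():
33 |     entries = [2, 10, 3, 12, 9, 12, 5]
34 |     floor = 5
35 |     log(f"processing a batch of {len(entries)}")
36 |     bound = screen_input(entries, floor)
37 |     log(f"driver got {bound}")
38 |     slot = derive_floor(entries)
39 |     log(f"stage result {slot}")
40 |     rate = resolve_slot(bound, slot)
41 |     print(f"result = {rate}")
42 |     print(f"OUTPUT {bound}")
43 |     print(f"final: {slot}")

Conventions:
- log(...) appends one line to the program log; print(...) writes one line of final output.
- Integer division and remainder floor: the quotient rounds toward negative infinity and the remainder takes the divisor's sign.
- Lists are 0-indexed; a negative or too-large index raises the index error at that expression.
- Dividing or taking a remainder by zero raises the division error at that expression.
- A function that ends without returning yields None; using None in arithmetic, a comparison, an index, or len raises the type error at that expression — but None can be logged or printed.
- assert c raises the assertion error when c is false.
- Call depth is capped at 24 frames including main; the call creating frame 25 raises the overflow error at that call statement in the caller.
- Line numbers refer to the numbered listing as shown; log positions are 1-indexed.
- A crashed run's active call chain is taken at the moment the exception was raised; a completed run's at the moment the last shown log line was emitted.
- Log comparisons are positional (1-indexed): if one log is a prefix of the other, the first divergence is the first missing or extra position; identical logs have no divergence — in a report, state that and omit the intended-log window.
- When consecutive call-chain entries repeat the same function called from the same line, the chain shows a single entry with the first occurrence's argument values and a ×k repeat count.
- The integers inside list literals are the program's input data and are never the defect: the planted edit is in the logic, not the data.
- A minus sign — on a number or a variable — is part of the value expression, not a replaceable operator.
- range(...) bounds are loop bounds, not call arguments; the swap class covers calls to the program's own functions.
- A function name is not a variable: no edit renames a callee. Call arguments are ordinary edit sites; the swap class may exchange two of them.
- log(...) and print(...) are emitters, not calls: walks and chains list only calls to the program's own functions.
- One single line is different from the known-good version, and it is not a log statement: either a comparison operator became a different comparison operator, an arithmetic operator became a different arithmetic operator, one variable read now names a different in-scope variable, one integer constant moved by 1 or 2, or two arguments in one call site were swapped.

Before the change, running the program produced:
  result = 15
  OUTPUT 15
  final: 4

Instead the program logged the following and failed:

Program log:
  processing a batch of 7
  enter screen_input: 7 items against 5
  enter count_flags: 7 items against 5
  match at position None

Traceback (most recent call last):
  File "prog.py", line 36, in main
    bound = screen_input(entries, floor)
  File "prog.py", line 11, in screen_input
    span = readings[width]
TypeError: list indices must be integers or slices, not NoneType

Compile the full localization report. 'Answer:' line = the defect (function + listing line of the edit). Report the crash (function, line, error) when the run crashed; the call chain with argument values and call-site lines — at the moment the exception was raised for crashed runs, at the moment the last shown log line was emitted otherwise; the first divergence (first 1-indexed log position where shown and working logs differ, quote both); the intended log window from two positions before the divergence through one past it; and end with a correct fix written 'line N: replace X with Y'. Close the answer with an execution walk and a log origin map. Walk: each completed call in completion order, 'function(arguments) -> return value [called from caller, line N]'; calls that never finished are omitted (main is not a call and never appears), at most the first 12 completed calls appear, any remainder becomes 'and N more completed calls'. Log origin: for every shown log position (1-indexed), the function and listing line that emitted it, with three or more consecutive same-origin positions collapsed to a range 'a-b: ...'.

Answer: the defect is in count_flags at line 4.
Key observation: At log position 4 the runs split — shown 'match at position None', but the working version logs 'match at position 6'.
Crash: screen_input, line 11, TypeError.
Call chain: main -> screen_input([2, 10, 3, 12, 9, 12, 5], 5) (called at line 36).
First divergence: at position 4 the run shows 'match at position None' where the working version logs 'match at position 6'.
Intended log window:
  2: enter screen_input: 7 items against 5
  3: enter count_flags: 7 items against 5
  4: match at position 6
  5: driver got 15
Execution walk:
  count_flags([2, 10, 3, 12, 9, 12, 5], 5) -> None  [called from screen_input, line 9]
Log origin:
  1: logged in main at line 35
  2: logged in screen_input at line 8
  3: logged in count_flags at line 2
  4: logged in screen_input at line 10
A correct fix: line 4: replace `weights[quota]` with `weights[step]`.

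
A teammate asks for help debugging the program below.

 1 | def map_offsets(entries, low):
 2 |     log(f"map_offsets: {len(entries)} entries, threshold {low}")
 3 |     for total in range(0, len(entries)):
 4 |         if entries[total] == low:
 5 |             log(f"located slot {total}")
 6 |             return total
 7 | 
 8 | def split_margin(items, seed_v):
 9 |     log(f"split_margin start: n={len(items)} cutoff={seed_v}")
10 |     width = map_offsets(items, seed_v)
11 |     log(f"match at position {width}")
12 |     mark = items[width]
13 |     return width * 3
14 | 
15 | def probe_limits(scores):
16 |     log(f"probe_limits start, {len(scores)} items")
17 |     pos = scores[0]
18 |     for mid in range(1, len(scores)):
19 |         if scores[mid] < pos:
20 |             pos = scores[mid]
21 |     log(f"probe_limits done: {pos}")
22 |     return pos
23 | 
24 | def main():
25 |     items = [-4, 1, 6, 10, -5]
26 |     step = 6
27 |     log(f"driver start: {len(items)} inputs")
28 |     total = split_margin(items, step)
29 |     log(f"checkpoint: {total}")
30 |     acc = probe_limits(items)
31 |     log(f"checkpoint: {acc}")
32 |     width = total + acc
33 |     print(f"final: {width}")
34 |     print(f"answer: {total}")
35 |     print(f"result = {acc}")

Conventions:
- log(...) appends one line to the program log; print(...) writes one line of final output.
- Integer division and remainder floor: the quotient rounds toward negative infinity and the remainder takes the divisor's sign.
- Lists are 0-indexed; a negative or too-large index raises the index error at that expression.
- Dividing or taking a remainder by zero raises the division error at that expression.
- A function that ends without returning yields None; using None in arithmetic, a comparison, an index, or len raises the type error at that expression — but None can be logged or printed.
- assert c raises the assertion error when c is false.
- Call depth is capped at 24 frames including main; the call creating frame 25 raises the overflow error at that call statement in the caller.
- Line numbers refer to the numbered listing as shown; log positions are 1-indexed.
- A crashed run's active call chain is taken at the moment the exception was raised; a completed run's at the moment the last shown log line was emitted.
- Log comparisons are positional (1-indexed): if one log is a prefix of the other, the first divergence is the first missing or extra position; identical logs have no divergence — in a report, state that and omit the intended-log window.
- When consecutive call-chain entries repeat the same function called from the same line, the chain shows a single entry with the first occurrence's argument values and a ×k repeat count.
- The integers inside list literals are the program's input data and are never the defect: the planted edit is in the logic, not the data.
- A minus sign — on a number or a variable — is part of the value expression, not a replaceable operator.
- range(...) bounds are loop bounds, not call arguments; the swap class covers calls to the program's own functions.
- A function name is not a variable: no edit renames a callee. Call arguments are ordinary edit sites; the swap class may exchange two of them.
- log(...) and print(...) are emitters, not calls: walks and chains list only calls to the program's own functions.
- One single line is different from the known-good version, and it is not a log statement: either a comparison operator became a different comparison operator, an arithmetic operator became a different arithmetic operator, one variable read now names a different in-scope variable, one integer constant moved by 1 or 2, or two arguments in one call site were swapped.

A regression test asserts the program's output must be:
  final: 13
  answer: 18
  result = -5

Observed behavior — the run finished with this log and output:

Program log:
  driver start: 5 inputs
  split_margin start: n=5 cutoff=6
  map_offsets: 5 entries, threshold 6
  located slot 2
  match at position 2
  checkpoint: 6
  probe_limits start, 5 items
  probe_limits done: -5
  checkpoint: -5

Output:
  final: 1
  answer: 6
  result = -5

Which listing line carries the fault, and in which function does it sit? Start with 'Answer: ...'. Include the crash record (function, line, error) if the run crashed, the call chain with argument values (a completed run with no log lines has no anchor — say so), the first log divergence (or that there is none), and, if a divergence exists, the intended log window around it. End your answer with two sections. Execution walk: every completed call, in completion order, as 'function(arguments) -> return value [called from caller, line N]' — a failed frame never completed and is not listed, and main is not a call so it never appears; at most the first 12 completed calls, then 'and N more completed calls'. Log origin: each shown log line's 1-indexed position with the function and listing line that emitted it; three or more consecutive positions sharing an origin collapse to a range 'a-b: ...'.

Answer: the defect is in split_margin at line 13.
Key fact: Everything matches until log position 6, which reads 'checkpoint: 6' in place of 'checkpoint: 18'.
Call chain: main.
First divergence: position 6 — the shown line 'checkpoint: 6' should read 'checkpoint: 18'.
Intended log window:
  4: located slot 2
  5: match at position 2
  6: checkpoint: 18
  7: probe_limits start, 5 items
Execution walk:
  map_offsets([-4, 1, 6, 10, -5], 6) -> 2  [called from split_margin, line 10]
  split_margin([-4, 1, 6, 10, -5], 6) -> 6  [called from main, line 28]
  probe_limits([-4, 1, 6, 10, -5]) -> -5  [called from main, line 30]
Log origins:
  1: logged in main at line 27
  2: logged in split_margin at line 9
  3: logged in map_offsets at line 2
  4: logged in map_offsets at line 5
  5: logged in split_margin at line 11
  6: logged in main at line 29
  7: logged in probe_limits at line 16
  8: logged in probe_limits at line 21
  9: logged in main at line 31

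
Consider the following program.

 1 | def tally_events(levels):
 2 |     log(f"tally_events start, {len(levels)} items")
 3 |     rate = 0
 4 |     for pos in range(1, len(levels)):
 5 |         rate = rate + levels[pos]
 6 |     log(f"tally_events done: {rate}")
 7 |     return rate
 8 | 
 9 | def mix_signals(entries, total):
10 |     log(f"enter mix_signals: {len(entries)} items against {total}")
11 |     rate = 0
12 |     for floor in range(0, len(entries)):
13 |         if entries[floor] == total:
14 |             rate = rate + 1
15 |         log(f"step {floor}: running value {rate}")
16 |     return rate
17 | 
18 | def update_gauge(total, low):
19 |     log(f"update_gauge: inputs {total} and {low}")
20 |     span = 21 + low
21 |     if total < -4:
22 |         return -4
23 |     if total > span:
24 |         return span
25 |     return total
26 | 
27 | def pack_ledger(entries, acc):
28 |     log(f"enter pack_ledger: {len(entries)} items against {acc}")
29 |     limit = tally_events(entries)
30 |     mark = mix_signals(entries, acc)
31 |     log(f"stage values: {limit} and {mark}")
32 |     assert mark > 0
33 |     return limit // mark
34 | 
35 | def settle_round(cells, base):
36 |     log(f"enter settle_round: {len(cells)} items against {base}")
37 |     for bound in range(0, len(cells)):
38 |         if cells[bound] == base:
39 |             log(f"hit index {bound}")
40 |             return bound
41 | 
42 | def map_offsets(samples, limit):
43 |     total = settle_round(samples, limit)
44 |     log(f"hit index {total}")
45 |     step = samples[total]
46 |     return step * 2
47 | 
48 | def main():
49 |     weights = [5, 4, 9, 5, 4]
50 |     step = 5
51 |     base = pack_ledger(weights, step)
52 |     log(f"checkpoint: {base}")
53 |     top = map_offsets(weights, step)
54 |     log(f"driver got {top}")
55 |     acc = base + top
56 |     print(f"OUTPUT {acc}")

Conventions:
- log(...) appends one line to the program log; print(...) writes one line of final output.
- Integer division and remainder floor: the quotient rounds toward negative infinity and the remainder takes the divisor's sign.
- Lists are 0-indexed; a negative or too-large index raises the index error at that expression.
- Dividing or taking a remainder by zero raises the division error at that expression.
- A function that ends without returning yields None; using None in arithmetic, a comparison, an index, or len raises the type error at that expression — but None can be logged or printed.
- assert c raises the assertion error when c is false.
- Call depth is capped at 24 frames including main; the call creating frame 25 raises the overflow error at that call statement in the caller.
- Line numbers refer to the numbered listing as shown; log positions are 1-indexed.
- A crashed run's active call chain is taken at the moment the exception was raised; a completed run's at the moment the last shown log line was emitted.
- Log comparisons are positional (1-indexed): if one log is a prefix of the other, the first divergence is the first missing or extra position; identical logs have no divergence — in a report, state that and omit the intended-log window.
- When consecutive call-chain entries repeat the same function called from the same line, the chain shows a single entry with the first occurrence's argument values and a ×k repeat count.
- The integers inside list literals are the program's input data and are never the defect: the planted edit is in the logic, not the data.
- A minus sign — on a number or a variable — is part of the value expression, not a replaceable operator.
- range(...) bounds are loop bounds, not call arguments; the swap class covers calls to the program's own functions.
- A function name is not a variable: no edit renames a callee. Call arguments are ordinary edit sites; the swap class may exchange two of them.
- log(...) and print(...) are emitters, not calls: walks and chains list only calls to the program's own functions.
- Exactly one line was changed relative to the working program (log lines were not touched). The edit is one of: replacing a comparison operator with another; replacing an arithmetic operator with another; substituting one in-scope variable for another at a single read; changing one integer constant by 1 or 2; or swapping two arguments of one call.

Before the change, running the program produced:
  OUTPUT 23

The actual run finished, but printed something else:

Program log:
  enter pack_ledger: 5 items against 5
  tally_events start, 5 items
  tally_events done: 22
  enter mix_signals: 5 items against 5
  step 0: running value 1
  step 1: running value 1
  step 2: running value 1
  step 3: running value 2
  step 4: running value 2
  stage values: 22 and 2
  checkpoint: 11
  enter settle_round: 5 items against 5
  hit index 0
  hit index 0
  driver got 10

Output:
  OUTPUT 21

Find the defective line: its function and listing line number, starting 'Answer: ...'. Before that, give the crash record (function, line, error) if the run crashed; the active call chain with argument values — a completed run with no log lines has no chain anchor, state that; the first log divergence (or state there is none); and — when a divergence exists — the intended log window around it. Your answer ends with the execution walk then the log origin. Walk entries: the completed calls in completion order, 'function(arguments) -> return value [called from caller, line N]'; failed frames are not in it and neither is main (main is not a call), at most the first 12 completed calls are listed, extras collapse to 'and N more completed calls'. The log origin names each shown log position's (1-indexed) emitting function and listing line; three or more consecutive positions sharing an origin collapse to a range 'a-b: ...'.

Answer: the defect is in tally_events at line 4.
Core observation: Everything matches until log position 3, which reads 'tally_events done: 22' in place of 'tally_events done: 27'.
Call chain: main.
First divergence: position 3 — shown 'tally_events done: 22', intended 'tally_events done: 27'.
Intended log window:
  1: enter pack_ledger: 5 items against 5
  2: tally_events start, 5 items
  3: tally_events done: 27
  4: enter mix_signals: 5 items against 5
Execution walk:
  tally_events([5, 4, 9, 5, 4]) -> 22  [called from pack_ledger, line 29]
  mix_signals([5, 4, 9, 5, 4], 5) -> 2  [called from pack_ledger, line 30]
  pack_ledger([5, 4, 9, 5, 4], 5) -> 11  [called from main, line 51]
  settle_round([5, 4, 9, 5, 4], 5) -> 0  [called from map_offsets, line 43]
  map_offsets([5, 4, 9, 5, 4], 5) -> 10  [called from main, line 53]
Log origins:
  1: logged in pack_ledger at line 28
  2: logged in tally_events at line 2
  3: logged in tally_events at line 6
  4: logged in mix_signals at line 10
  5-9: logged in mix_signals at line 15
  10: logged in pack_ledger at line 31
  11: logged in main at line 52
  12: logged in settle_round at line 36
  13: logged in settle_round at line 39
  14: logged in map_offsets at line 44
  15: logged in main at line 54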